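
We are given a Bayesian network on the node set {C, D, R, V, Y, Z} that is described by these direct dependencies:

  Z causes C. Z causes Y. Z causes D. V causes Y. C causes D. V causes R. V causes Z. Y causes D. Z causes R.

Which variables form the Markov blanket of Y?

Recall MB(v) = parents ∪ children ∪ spouses, where spouses are the other parents of v's children.
Y's parents: V, Z.
Ch(Y) = {D}.
Parents of each child, excluding Y:
  D also has parents C, Z.
Taking the union gives {C, D, V, Z}.

{C, D, V, Z}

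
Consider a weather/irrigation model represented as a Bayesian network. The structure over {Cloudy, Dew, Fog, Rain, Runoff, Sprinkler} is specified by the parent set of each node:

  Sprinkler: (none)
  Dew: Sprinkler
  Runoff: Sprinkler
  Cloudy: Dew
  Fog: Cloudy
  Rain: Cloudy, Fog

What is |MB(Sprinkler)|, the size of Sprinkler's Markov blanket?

2

The Markov blanket of a node is its parents, its children, and the other parents of its children.
Children of Sprinkler: Dew, Runoff.
Pa(Sprinkler) = {}.
Co-parents of Sprinkler (other parents of its children):
  Dew has no other parent.
  Runoff: no additional parents.
MB(Sprinkler) = {Dew, Runoff}, which has 2 nodes.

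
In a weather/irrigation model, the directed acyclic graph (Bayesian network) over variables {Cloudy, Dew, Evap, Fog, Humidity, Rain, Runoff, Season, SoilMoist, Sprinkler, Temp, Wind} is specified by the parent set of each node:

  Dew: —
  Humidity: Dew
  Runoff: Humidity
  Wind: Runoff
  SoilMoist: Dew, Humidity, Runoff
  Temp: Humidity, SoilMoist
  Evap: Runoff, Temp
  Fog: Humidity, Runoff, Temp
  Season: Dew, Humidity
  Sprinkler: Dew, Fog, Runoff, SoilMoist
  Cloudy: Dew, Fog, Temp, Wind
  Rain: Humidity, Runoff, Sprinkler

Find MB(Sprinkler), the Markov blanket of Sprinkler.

By definition, MB(Sprinkler) is built from Sprinkler's parents, Sprinkler's children, and the co-parents of Sprinkler.
Sprinkler's parents: Dew, Fog, Runoff, SoilMoist.
Children of Sprinkler: Rain.
Parents of each child, excluding Sprinkler:
  Rain: Humidity, Runoff
MB(Sprinkler) = {Dew, Fog, Humidity, Rain, Runoff, SoilMoist}.

{Dew, Fog, Humidity, Rain, Runoff, SoilMoist}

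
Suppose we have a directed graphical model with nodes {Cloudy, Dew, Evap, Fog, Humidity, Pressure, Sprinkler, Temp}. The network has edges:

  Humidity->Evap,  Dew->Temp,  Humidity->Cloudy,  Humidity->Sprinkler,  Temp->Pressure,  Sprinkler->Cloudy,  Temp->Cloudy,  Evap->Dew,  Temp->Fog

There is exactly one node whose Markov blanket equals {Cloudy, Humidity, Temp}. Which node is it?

The target node must have every member of {Cloudy, Humidity, Temp} as a parent, child, or co-parent, and no others.
Parents of Sprinkler: Humidity; children: Cloudy; co-parents: Humidity, Temp.
These exactly cover the given set, so the node is Sprinkler.

Sprinkler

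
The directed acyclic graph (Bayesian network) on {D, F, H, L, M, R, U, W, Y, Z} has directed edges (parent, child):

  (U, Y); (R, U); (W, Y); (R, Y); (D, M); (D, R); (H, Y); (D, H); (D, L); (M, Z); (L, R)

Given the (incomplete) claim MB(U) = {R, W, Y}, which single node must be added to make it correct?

By definition, MB(U) is built from U's parents, U's children, and the co-parents of U.
U has parent R.
U's children: Y.
For each child, the remaining parents (spouses of U):
  Y's other parents are H, R, W.
MB(U) = {H, R, W, Y}.
Comparing with the claimed set, H is missing.

H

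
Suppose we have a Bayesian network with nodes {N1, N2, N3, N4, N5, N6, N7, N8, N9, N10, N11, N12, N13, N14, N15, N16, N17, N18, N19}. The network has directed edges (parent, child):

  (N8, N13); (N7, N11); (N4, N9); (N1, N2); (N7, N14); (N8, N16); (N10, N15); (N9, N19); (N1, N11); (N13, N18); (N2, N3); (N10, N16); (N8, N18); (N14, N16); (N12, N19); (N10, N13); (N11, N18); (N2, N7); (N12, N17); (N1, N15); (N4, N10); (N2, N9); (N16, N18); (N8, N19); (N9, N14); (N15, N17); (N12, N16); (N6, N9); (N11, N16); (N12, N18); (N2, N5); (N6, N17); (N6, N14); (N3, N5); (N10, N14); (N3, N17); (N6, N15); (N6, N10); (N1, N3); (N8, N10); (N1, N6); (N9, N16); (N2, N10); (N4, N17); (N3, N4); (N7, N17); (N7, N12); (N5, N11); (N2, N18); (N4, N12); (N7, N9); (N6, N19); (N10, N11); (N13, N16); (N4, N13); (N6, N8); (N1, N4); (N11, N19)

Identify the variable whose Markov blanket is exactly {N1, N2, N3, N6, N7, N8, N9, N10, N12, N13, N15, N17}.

The target node must have every member of {N1, N2, N3, N6, N7, N8, N9, N10, N12, N13, N15, N17} as a parent, child, or co-parent, and no others.
Parents of N4: N1, N3; children: N9, N10, N12, N13, N17; co-parents: N2, N3, N6, N7, N8, N10, N12, N15.
These exactly cover the given set, so the node is N4.

N4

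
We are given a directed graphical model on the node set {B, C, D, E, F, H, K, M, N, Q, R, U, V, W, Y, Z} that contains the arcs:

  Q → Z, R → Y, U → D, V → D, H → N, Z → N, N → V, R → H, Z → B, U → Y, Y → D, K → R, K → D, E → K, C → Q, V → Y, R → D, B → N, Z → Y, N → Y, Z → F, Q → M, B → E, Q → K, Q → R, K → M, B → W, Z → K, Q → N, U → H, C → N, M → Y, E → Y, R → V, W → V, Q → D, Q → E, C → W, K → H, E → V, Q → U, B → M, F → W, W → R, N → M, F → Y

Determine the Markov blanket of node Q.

{B, C, D, E, H, K, M, N, R, U, V, W, Y, Z}

By definition, MB(Q) is built from Q's parents, Q's children, and the co-parents of Q.
Pa(Q) = {C}.
Ch(Q) = {D, E, K, M, N, R, U, Z}.
For each child, the remaining parents (spouses of Q):
  Z: no additional parents.
  E's other parent is B.
  K's other parents are E, Z.
  U: no additional parents.
  parents(R) \ {Q} = {K, W}.
  N's other parents are B, C, H, Z.
  M also has parents B, K, N.
  D's other parents are K, R, U, V, Y.
Taking the union gives {B, C, D, E, H, K, M, N, R, U, V, W, Y, Z}.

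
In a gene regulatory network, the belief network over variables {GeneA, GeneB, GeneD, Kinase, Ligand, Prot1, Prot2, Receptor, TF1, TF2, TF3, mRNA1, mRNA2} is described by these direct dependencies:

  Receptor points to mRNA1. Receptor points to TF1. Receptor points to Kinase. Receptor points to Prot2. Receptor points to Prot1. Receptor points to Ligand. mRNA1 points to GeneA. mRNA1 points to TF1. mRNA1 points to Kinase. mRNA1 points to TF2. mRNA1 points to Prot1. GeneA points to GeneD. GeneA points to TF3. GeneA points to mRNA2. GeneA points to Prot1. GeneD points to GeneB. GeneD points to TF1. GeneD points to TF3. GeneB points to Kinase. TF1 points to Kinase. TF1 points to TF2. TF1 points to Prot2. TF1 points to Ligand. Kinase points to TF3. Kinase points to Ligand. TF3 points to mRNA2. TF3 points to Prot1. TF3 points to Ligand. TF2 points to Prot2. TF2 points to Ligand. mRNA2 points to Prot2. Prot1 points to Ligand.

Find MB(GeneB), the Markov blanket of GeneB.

By definition, MB(GeneB) is built from GeneB's parents, GeneB's children, and the co-parents of GeneB.
Parents of GeneB: GeneD.
Children of GeneB: Kinase.
Other parents of GeneB's children:
  Kinase also has parents Receptor, TF1, mRNA1.
Taking the union gives {GeneD, Kinase, Receptor, TF1, mRNA1}.

{GeneD, Kinase, Receptor, TF1, mRNA1}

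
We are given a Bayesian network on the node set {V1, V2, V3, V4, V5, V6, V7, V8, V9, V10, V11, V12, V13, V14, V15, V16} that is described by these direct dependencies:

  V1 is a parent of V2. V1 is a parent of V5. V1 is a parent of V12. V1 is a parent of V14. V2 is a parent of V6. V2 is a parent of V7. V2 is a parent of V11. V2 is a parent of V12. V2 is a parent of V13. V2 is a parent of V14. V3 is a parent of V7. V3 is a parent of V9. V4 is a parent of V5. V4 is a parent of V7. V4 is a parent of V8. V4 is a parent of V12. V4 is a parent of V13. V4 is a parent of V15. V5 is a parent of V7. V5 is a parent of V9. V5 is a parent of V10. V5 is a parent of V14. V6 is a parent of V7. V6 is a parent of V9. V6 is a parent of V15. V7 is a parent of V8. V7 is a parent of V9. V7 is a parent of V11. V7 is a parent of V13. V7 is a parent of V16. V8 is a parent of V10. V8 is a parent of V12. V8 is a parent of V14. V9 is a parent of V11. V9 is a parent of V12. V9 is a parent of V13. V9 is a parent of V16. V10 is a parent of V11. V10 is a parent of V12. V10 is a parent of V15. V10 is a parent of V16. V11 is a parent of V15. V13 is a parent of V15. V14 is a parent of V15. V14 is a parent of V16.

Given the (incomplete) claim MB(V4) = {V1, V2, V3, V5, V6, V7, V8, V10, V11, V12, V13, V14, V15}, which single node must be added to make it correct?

V4 has no parents.
V4's children: V5, V7, V8, V12, V13, V15.
For each child, the remaining parents (spouses of V4):
  V5's other parent is V1.
  parents(V7) \ {V4} = {V2, V3, V5, V6}.
  V8 also has parent V7.
  V12's other parents are V1, V2, V8, V9, V10.
  V13's other parents are V2, V7, V9.
  parents(V15) \ {V4} = {V6, V10, V11, V13, V14}.
MB(V4) = {V1, V2, V3, V5, V6, V7, V8, V9, V10, V11, V12, V13, V14, V15}.
Comparing with the claimed set, V9 is missing.

V9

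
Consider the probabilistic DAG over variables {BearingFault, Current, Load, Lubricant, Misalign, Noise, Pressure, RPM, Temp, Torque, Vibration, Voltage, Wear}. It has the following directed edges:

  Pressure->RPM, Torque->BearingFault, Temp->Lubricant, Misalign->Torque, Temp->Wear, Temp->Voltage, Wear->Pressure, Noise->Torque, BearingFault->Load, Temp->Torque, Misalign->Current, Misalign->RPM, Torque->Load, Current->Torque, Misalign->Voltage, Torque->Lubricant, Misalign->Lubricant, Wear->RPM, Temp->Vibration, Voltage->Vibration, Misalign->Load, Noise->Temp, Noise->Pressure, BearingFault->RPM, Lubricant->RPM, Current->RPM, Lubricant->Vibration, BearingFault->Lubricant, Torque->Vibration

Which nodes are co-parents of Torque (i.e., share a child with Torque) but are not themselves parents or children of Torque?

Children of Torque: BearingFault, Load, Lubricant, Vibration.
  BearingFault: no additional parents.
  Lubricant also has parents BearingFault, Misalign, Temp.
  Load also has parents BearingFault, Misalign.
  parents(Vibration) \ {Torque} = {Lubricant, Temp, Voltage}.
Excluding nodes already adjacent to Torque (BearingFault, Current, Load, Lubricant, Misalign, Noise, Temp, Vibration), the co-parent-only contribution is {Voltage}.

{Voltage}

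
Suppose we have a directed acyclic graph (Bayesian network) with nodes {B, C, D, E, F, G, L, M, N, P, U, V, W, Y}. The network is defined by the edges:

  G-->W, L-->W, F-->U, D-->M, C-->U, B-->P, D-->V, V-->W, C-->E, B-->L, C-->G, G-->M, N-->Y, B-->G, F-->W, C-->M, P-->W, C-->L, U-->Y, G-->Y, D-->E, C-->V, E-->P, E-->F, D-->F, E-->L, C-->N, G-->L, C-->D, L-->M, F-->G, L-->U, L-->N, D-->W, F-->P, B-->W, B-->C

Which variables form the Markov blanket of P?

{B, D, E, F, G, L, V, W}

Ch(P) = {W}.
Parents of P: B, E, F.
Co-parents of P (other parents of its children):
  W's other parents are B, D, F, G, L, V.
So the Markov blanket of P is {B, D, E, F, G, L, V, W}.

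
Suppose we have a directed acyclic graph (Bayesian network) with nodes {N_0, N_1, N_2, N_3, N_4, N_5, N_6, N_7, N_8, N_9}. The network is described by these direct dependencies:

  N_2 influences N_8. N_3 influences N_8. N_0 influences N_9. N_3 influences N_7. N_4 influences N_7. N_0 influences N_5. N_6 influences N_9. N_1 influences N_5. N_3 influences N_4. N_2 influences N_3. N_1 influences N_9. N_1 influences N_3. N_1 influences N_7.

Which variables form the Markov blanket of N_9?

Parents of N_9: N_0, N_1, N_6.
Children of N_9: none.
With no children, N_9 has no spouses; the co-parent set is empty.
Union: {N_0, N_1, N_6} ∪ {} ∪ {} = {N_0, N_1, N_6}.

{N_0, N_1, N_6}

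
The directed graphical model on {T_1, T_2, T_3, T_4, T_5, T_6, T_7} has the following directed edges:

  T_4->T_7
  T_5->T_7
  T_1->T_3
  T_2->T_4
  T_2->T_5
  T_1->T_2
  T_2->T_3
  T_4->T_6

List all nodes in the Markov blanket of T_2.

Recall MB(v) = parents ∪ children ∪ spouses, where spouses are the other parents of v's children.
T_2 has parent T_1.
Ch(T_2) = {T_3, T_4, T_5}.
For each child, the remaining parents (spouses of T_2):
  T_3: T_1
  T_4: —
  T_5: —
MB(T_2) = {T_1, T_3, T_4, T_5}.

{T_1, T_3, T_4, T_5}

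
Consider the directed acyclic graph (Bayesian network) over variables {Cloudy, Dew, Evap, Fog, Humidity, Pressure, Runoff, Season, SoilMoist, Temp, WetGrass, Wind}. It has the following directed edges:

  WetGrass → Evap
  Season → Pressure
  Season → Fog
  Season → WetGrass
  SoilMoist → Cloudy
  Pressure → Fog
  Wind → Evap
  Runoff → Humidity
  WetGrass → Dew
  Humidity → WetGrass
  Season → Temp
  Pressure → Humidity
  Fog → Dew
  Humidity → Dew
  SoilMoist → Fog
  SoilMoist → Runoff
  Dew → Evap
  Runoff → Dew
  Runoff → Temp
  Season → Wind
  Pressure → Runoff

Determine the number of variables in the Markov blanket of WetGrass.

7

WetGrass has parents Humidity, Season.
WetGrass has children Dew, Evap.
Co-parents of WetGrass (other parents of its children):
  Dew: Fog, Humidity, Runoff
  Evap: Dew, Wind
MB(WetGrass) = {Dew, Evap, Fog, Humidity, Runoff, Season, Wind}, which has 7 nodes.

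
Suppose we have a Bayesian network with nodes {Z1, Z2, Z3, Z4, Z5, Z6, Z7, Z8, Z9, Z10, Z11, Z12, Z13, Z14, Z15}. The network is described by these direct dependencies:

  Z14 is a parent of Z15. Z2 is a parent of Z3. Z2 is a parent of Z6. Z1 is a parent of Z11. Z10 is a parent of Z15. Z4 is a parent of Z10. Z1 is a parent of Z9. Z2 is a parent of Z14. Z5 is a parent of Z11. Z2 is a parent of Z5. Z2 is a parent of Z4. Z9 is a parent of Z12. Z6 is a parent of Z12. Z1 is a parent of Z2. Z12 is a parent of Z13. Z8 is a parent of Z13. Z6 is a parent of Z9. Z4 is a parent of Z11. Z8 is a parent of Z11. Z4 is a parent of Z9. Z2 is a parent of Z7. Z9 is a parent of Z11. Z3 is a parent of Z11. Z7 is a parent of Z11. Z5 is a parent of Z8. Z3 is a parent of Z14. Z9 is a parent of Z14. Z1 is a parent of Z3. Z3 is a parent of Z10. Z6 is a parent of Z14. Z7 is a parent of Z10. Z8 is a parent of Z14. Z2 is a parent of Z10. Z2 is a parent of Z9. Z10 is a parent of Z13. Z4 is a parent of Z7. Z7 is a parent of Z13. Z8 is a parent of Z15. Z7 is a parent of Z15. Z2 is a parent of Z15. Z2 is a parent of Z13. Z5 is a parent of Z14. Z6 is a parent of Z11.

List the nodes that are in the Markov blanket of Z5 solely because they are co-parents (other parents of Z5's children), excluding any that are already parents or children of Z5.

Children of Z5: Z8, Z11, Z14.
  Z8: no additional parents.
  Z11's other parents are Z1, Z3, Z4, Z6, Z7, Z8, Z9.
  parents(Z14) \ {Z5} = {Z2, Z3, Z6, Z8, Z9}.
Excluding nodes already adjacent to Z5 (Z2, Z8, Z11, Z14), the co-parent-only contribution is {Z1, Z3, Z4, Z6, Z7, Z9}.

{Z1, Z3, Z4, Z6, Z7, Z9}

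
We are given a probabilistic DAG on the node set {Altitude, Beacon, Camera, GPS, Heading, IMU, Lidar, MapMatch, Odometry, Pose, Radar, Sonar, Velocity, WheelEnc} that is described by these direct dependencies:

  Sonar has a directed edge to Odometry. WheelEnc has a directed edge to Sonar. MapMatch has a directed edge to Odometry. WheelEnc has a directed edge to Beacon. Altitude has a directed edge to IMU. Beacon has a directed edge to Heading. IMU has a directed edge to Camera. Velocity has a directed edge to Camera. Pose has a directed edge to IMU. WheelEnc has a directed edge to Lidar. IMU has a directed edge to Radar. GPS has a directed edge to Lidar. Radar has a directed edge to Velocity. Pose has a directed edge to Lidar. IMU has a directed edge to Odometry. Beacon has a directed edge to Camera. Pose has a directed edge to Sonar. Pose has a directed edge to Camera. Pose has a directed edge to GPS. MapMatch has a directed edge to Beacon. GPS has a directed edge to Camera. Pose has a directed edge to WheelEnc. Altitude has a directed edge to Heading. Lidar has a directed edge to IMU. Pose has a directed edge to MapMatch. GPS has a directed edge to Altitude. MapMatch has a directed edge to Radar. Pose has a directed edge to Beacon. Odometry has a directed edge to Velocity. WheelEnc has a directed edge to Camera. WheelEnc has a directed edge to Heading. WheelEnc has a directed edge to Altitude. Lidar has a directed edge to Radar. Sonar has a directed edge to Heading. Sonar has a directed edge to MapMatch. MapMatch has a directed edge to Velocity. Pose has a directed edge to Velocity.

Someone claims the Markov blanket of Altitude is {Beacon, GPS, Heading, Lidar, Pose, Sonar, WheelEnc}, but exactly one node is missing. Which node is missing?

A node's Markov blanket = Pa ∪ Ch ∪ (parents of Ch other than the node itself).
Parents of Altitude: GPS, WheelEnc.
Ch(Altitude) = {Heading, IMU}.
Other parents of Altitude's children:
  IMU: Lidar, Pose
  Heading: Beacon, Sonar, WheelEnc
MB(Altitude) = {Beacon, GPS, Heading, IMU, Lidar, Pose, Sonar, WheelEnc}.
Comparing with the claimed set, IMU is missing.

IMU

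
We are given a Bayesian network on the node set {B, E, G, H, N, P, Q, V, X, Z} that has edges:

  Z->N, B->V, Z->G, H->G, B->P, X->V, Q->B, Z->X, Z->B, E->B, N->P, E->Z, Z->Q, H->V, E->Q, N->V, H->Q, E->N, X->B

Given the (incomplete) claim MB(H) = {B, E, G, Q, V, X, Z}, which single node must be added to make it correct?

N

The Markov blanket of a node is its parents, its children, and the other parents of its children.
H's children: G, Q, V.
Parents of H: none.
Other parents of H's children:
  Q: E, Z
  G: Z
  V: B, N, X
MB(H) = {B, E, G, N, Q, V, X, Z}.
Comparing with the claimed set, N is missing.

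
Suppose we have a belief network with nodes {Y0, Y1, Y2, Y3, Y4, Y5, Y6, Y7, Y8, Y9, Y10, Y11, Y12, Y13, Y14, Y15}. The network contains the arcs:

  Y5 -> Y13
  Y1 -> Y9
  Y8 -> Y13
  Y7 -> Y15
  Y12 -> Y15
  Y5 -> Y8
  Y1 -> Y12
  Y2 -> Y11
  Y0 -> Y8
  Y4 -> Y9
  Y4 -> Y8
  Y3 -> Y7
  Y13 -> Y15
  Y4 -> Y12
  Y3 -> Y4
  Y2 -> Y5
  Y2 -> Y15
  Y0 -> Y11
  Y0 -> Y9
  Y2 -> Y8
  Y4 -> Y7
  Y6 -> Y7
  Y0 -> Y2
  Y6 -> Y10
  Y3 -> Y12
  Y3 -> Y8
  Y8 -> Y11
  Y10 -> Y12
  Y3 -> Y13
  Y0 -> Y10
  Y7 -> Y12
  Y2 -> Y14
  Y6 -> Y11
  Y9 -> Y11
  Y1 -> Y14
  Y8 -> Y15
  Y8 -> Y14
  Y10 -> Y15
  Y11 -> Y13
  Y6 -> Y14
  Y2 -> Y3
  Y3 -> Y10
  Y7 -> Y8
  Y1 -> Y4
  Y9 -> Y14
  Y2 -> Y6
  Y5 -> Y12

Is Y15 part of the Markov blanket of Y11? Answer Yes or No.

No

Y11 has parents Y0, Y2, Y6, Y8, Y9.
Children of Y11: Y13.
Parents of each child, excluding Y11:
  Y13 also has parents Y3, Y5, Y8.
MB(Y11) = {Y0, Y2, Y3, Y5, Y6, Y8, Y9, Y13}; Y15 is not in this set.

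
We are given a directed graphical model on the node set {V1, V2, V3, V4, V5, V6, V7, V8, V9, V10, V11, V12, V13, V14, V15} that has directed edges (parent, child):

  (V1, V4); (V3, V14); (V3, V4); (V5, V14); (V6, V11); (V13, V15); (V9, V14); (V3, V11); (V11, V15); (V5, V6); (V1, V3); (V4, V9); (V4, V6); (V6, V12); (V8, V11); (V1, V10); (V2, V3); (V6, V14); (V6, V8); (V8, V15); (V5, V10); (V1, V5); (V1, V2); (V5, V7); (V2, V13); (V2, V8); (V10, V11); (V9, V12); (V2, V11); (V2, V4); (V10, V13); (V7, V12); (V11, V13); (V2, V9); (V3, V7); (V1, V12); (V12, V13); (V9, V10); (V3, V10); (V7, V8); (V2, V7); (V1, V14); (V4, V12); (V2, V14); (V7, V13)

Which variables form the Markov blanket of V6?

Recall MB(v) = parents ∪ children ∪ spouses, where spouses are the other parents of v's children.
V6 has parents V4, V5.
V6's children: V8, V11, V12, V14.
Parents of each child, excluding V6:
  V8: V2, V7
  V11: V2, V3, V8, V10
  V12: V1, V4, V7, V9
  V14: V1, V2, V3, V5, V9
Union: {V4, V5} ∪ {V8, V11, V12, V14} ∪ {V1, V2, V3, V4, V5, V7, V8, V9, V10} = {V1, V2, V3, V4, V5, V7, V8, V9, V10, V11, V12, V14}.

{V1, V2, V3, V4, V5, V7, V8, V9, V10, V11, V12, V14}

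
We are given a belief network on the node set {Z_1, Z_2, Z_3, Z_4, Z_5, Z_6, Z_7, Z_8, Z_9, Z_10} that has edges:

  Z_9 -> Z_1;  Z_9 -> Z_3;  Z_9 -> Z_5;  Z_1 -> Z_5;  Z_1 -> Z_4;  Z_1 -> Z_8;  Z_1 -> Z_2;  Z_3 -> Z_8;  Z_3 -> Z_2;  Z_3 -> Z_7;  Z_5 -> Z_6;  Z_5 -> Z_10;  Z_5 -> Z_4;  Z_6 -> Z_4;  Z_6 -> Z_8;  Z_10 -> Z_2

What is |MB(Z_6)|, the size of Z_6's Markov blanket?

5

A node's Markov blanket = Pa ∪ Ch ∪ (parents of Ch other than the node itself).
Z_6 has parent Z_5.
Z_6's children: Z_4, Z_8.
Other parents of Z_6's children:
  parents(Z_4) \ {Z_6} = {Z_1, Z_5}.
  Z_8's other parents are Z_1, Z_3.
MB(Z_6) = {Z_1, Z_3, Z_4, Z_5, Z_8}, which has 5 nodes.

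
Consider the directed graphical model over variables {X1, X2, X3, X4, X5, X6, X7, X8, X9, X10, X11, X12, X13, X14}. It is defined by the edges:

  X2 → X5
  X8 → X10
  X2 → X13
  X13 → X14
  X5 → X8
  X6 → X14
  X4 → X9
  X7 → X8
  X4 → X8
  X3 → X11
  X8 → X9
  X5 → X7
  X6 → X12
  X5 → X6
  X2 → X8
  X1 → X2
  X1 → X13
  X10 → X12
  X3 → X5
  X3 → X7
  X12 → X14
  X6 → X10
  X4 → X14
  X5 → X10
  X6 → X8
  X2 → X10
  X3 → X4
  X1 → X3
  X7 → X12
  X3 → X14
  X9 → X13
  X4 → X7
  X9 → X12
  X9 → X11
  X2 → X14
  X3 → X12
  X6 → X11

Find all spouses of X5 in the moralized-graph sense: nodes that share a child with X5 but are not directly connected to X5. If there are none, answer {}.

{X4}

Children of X5: X6, X7, X8, X10.
  X6: no additional parents.
  X7 also has parents X3, X4.
  parents(X8) \ {X5} = {X2, X4, X6, X7}.
  X10's other parents are X2, X6, X8.
Excluding nodes already adjacent to X5 (X2, X3, X6, X7, X8, X10), the co-parent-only contribution is {X4}.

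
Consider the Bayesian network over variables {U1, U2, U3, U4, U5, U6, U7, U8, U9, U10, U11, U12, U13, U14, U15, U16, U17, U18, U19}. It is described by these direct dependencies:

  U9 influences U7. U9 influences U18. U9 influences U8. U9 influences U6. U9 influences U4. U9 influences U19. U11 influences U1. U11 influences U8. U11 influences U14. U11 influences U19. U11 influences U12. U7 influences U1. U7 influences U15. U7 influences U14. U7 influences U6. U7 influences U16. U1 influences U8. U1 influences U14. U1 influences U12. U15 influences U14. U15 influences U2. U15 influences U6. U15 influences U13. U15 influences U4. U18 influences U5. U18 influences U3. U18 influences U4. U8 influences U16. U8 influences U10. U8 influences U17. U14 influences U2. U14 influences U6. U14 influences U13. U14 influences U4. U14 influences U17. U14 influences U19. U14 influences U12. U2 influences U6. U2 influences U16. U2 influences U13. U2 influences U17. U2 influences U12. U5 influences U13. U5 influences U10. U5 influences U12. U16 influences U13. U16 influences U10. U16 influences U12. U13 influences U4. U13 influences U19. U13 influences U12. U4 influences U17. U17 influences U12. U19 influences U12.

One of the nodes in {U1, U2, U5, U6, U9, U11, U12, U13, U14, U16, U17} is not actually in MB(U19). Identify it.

U6

By definition, MB(U19) is built from U19's parents, U19's children, and the co-parents of U19.
U19 has child U12.
U19 has parents U9, U11, U13, U14.
For each child, the remaining parents (spouses of U19):
  U12: U1, U2, U5, U11, U13, U14, U16, U17
MB(U19) = {U1, U2, U5, U9, U11, U12, U13, U14, U16, U17}.
U6 is neither a parent, child, nor co-parent of U19, so it does not belong.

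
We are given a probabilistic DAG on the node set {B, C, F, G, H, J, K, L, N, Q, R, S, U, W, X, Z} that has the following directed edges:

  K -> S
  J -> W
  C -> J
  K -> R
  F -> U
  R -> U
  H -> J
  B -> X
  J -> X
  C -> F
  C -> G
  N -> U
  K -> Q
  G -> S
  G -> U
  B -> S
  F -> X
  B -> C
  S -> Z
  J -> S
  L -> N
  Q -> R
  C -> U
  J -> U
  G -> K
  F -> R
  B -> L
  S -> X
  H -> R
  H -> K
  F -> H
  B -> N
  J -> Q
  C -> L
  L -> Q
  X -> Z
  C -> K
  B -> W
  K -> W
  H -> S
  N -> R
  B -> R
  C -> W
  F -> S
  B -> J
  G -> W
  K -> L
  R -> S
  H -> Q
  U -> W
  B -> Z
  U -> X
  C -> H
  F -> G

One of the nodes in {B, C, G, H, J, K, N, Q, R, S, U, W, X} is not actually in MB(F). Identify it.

W

F's parents: C.
F has children G, H, R, S, U, X.
Parents of each child, excluding F:
  G: C
  H: C
  R: B, H, K, N, Q
  S: B, G, H, J, K, R
  U: C, G, J, N, R
  X: B, J, S, U
MB(F) = {B, C, G, H, J, K, N, Q, R, S, U, X}.
W is neither a parent, child, nor co-parent of F, so it does not belong.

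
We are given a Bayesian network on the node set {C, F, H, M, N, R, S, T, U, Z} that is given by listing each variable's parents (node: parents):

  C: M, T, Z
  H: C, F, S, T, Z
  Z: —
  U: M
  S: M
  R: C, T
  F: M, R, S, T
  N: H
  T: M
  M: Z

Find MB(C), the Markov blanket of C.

Ch(C) = {H, R}.
Parents of C: M, T, Z.
Other parents of C's children:
  R: T
  H: F, S, T, Z
Taking the union gives {F, H, M, R, S, T, Z}.

{F, H, M, R, S, T, Z}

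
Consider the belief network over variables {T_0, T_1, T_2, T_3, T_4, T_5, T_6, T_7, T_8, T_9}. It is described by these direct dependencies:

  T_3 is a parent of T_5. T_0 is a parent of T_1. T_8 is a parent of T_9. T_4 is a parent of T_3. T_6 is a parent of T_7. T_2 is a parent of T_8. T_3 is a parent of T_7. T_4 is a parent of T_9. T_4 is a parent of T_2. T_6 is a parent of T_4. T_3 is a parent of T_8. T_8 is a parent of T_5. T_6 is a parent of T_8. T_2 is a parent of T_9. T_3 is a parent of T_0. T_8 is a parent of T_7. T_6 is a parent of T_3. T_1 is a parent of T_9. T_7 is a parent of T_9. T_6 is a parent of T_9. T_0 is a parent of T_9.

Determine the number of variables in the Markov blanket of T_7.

8

Parents of T_7: T_3, T_6, T_8.
Ch(T_7) = {T_9}.
Co-parents of T_7 (other parents of its children):
  parents(T_9) \ {T_7} = {T_0, T_1, T_2, T_4, T_6, T_8}.
MB(T_7) = {T_0, T_1, T_2, T_3, T_4, T_6, T_8, T_9}, which has 8 nodes.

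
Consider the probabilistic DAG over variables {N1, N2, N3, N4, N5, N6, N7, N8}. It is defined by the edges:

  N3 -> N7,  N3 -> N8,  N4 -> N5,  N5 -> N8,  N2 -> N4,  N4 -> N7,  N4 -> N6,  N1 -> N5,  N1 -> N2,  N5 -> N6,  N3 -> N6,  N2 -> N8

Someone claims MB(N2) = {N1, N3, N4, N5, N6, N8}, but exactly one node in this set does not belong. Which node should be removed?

N6

Pa(N2) = {N1}.
N2 has children N4, N8.
Co-parents of N2 (other parents of its children):
  N4 has no other parent.
  parents(N8) \ {N2} = {N3, N5}.
MB(N2) = {N1, N3, N4, N5, N8}.
N6 is neither a parent, child, nor co-parent of N2, so it does not belong.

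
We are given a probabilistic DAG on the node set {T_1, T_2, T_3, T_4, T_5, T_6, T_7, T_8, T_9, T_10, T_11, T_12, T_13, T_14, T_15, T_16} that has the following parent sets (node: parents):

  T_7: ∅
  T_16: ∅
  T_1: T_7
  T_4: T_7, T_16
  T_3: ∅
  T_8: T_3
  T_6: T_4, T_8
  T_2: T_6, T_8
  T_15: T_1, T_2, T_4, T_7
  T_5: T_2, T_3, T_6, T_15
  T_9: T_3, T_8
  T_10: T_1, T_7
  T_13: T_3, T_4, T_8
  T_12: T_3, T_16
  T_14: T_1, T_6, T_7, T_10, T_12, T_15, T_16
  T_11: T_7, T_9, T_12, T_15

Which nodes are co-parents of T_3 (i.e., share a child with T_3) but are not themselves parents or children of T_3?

Children of T_3: T_5, T_8, T_9, T_12, T_13.
  T_8: no additional parents.
  parents(T_5) \ {T_3} = {T_2, T_6, T_15}.
  T_9's other parent is T_8.
  T_13 also has parents T_4, T_8.
  parents(T_12) \ {T_3} = {T_16}.
Excluding nodes already adjacent to T_3 (T_5, T_8, T_9, T_12, T_13), the co-parent-only contribution is {T_2, T_4, T_6, T_15, T_16}.

{T_2, T_4, T_6, T_15, T_16}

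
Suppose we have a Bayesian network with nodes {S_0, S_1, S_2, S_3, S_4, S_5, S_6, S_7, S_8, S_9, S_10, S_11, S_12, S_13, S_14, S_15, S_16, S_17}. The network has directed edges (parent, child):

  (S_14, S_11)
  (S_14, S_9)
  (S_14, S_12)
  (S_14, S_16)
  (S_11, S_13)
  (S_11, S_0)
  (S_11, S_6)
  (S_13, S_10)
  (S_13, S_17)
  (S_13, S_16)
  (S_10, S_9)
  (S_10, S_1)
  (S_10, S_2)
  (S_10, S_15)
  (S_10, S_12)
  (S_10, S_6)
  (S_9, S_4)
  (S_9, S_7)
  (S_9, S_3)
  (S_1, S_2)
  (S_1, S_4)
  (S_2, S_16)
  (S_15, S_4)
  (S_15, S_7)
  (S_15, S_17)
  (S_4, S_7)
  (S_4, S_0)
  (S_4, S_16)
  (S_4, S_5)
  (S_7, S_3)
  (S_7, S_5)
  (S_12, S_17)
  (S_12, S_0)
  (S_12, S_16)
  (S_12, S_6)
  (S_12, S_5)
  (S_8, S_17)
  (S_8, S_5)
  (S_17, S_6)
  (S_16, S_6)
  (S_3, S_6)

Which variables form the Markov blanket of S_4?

{S_0, S_1, S_2, S_5, S_7, S_8, S_9, S_11, S_12, S_13, S_14, S_15, S_16}

Recall MB(v) = parents ∪ children ∪ spouses, where spouses are the other parents of v's children.
S_4 has parents S_1, S_9, S_15.
Children of S_4: S_0, S_5, S_7, S_16.
For each child, the remaining parents (spouses of S_4):
  S_7 also has parents S_9, S_15.
  parents(S_0) \ {S_4} = {S_11, S_12}.
  S_16's other parents are S_2, S_12, S_13, S_14.
  parents(S_5) \ {S_4} = {S_7, S_8, S_12}.
Taking the union gives {S_0, S_1, S_2, S_5, S_7, S_8, S_9, S_11, S_12, S_13, S_14, S_15, S_16}.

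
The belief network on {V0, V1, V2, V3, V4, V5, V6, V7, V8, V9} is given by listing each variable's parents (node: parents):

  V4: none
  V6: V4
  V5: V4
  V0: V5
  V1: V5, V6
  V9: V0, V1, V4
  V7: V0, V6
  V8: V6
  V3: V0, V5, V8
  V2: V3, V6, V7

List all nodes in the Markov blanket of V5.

V5's parents: V4.
Children of V5: V0, V1, V3.
For each child, the remaining parents (spouses of V5):
  V0: no additional parents.
  parents(V1) \ {V5} = {V6}.
  parents(V3) \ {V5} = {V0, V8}.
So the Markov blanket of V5 is {V0, V1, V3, V4, V6, V8}.

{V0, V1, V3, V4, V6, V8}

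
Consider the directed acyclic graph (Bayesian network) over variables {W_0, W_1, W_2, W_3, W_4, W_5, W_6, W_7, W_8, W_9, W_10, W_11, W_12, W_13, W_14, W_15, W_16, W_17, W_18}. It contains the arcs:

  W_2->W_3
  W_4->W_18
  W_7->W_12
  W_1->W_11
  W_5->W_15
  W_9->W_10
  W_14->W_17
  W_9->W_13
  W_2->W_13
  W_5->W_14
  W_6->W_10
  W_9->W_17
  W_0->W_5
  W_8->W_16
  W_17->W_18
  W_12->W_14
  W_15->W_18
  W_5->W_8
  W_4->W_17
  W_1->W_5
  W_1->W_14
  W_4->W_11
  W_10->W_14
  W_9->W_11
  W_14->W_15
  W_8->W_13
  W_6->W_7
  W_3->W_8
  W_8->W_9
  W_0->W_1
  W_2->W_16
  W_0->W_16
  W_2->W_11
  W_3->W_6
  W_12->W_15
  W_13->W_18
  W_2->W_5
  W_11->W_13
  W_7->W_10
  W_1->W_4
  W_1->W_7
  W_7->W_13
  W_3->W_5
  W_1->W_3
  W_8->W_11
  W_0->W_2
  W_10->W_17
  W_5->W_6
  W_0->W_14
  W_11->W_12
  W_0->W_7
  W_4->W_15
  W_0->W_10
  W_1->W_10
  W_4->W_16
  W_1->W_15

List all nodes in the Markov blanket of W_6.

W_6's parents: W_3, W_5.
Ch(W_6) = {W_7, W_10}.
Co-parents of W_6 (other parents of its children):
  W_7 also has parents W_0, W_1.
  W_10's other parents are W_0, W_1, W_7, W_9.
Taking the union gives {W_0, W_1, W_3, W_5, W_7, W_9, W_10}.

{W_0, W_1, W_3, W_5, W_7, W_9, W_10}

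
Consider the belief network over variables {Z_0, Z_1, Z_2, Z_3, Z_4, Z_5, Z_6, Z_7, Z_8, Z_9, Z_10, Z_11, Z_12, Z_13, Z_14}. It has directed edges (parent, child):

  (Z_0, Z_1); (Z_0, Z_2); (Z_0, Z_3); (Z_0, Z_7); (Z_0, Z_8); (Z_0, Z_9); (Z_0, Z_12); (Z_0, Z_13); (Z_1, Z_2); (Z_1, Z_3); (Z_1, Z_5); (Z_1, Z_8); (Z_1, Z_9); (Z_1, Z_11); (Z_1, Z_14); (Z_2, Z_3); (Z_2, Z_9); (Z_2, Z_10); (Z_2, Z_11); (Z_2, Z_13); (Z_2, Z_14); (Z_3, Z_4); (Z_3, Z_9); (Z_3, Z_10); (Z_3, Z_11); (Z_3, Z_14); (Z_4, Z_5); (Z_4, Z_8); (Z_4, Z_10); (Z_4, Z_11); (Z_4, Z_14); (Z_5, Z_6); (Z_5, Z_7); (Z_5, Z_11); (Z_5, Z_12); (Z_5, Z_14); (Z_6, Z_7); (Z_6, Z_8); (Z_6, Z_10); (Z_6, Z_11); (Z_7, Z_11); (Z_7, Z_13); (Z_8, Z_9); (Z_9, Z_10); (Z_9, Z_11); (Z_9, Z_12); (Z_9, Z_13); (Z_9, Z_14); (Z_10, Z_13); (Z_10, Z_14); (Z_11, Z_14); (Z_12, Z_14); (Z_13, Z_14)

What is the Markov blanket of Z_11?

{Z_1, Z_2, Z_3, Z_4, Z_5, Z_6, Z_7, Z_9, Z_10, Z_12, Z_13, Z_14}

The Markov blanket of a node is its parents, its children, and the other parents of its children.
Z_11's children: Z_14.
Z_11's parents: Z_1, Z_2, Z_3, Z_4, Z_5, Z_6, Z_7, Z_9.
Co-parents of Z_11 (other parents of its children):
  Z_14 also has parents Z_1, Z_2, Z_3, Z_4, Z_5, Z_9, Z_10, Z_12, Z_13.
Taking the union gives {Z_1, Z_2, Z_3, Z_4, Z_5, Z_6, Z_7, Z_9, Z_10, Z_12, Z_13, Z_14}.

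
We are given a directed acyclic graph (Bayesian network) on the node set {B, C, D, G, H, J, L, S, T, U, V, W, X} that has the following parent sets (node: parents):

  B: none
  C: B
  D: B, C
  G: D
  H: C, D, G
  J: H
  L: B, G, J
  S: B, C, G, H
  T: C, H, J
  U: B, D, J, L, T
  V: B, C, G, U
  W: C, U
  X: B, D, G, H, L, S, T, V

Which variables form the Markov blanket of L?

L has children U, X.
L's parents: B, G, J.
Co-parents of L (other parents of its children):
  parents(U) \ {L} = {B, D, J, T}.
  X also has parents B, D, G, H, S, T, V.
Union: {B, G, J} ∪ {U, X} ∪ {B, D, G, H, J, S, T, V} = {B, D, G, H, J, S, T, U, V, X}.

{B, D, G, H, J, S, T, U, V, X}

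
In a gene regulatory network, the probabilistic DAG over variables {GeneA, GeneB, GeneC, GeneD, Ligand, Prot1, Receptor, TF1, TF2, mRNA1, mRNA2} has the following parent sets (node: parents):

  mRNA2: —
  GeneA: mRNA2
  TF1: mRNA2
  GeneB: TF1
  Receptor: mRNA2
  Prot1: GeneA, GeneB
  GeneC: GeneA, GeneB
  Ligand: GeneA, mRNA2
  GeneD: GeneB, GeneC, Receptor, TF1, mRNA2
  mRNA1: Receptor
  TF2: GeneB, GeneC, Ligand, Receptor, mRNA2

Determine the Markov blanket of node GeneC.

Recall MB(v) = parents ∪ children ∪ spouses, where spouses are the other parents of v's children.
GeneC's children: GeneD, TF2.
Parents of GeneC: GeneA, GeneB.
Co-parents of GeneC (other parents of its children):
  GeneD: GeneB, Receptor, TF1, mRNA2
  TF2: GeneB, Ligand, Receptor, mRNA2
So the Markov blanket of GeneC is {GeneA, GeneB, GeneD, Ligand, Receptor, TF1, TF2, mRNA2}.

{GeneA, GeneB, GeneD, Ligand, Receptor, TF1, TF2, mRNA2}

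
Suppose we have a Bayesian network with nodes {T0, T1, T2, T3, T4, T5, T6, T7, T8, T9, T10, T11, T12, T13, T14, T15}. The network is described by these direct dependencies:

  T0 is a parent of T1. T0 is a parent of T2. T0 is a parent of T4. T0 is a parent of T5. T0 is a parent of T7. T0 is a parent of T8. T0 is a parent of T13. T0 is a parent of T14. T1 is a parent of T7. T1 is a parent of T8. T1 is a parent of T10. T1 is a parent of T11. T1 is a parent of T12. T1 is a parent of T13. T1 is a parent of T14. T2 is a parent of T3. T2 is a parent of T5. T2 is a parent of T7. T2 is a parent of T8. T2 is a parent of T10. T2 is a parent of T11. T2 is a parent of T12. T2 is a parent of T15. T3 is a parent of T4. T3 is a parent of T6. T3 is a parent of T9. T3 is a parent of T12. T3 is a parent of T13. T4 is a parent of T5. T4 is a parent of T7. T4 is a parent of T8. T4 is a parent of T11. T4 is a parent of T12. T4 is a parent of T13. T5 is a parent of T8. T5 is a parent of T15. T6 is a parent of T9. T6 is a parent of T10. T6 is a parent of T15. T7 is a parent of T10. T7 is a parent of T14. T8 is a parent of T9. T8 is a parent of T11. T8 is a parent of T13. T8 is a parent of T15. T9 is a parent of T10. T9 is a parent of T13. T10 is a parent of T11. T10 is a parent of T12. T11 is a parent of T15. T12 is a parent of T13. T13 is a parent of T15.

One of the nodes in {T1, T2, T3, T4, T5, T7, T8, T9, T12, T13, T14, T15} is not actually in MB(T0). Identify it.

T0 has no parents.
Ch(T0) = {T1, T2, T4, T5, T7, T8, T13, T14}.
Co-parents of T0 (other parents of its children):
  T1: no additional parents.
  T2: no additional parents.
  T4 also has parent T3.
  parents(T5) \ {T0} = {T2, T4}.
  parents(T7) \ {T0} = {T1, T2, T4}.
  T8's other parents are T1, T2, T4, T5.
  T13 also has parents T1, T3, T4, T8, T9, T12.
  parents(T14) \ {T0} = {T1, T7}.
MB(T0) = {T1, T2, T3, T4, T5, T7, T8, T9, T12, T13, T14}.
T15 is neither a parent, child, nor co-parent of T0, so it does not belong.

T15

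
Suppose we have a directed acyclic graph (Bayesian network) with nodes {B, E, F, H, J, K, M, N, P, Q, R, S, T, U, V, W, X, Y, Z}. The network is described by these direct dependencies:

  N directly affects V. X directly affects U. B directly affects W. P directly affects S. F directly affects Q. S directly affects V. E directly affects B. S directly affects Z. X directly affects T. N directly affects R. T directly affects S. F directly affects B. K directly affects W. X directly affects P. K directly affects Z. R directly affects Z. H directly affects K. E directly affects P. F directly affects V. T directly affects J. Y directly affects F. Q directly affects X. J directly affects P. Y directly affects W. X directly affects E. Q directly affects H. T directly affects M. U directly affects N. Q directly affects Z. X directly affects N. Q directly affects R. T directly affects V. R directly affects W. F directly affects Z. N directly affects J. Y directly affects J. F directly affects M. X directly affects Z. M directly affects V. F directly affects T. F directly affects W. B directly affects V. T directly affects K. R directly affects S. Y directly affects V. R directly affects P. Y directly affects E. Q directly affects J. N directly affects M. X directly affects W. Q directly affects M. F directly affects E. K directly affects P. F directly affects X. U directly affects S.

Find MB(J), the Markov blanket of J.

{E, K, N, P, Q, R, T, X, Y}

Recall MB(v) = parents ∪ children ∪ spouses, where spouses are the other parents of v's children.
J has parents N, Q, T, Y.
J has child P.
Parents of each child, excluding J:
  P: E, K, R, X
So the Markov blanket of J is {E, K, N, P, Q, R, T, X, Y}.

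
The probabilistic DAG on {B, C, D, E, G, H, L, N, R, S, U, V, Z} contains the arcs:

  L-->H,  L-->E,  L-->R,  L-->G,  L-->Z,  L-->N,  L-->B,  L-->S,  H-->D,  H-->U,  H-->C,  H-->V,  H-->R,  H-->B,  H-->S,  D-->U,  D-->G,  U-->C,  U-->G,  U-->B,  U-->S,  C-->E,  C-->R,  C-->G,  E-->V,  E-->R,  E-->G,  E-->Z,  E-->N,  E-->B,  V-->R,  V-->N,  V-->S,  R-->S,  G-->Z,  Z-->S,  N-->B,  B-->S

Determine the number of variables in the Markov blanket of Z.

9

By definition, MB(Z) is built from Z's parents, Z's children, and the co-parents of Z.
Z has child S.
Pa(Z) = {E, G, L}.
Parents of each child, excluding Z:
  parents(S) \ {Z} = {B, H, L, R, U, V}.
MB(Z) = {B, E, G, H, L, R, S, U, V}, which has 9 nodes.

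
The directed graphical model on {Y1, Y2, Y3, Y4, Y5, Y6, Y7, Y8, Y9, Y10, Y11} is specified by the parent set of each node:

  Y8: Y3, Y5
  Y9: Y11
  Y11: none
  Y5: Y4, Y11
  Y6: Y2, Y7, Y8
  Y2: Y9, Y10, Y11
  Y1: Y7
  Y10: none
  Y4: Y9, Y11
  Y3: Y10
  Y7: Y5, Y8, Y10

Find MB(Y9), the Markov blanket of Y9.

{Y2, Y4, Y10, Y11}

Y9 has parent Y11.
Ch(Y9) = {Y2, Y4}.
For each child, the remaining parents (spouses of Y9):
  Y4: Y11
  Y2: Y10, Y11
Union: {Y11} ∪ {Y2, Y4} ∪ {Y10, Y11} = {Y2, Y4, Y10, Y11}.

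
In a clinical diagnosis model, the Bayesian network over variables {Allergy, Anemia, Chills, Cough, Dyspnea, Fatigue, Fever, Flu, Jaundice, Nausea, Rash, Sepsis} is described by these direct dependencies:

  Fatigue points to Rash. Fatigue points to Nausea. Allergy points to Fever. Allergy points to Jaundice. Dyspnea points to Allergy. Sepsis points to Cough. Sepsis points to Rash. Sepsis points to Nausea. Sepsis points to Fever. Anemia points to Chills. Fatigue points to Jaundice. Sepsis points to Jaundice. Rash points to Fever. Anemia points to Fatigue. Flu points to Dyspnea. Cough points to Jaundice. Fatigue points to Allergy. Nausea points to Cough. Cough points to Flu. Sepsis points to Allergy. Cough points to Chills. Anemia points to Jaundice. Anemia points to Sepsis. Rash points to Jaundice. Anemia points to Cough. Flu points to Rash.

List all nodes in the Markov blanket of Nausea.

The Markov blanket of a node is its parents, its children, and the other parents of its children.
Nausea's parents: Fatigue, Sepsis.
Nausea's children: Cough.
Parents of each child, excluding Nausea:
  Cough's other parents are Anemia, Sepsis.
MB(Nausea) = {Anemia, Cough, Fatigue, Sepsis}.

{Anemia, Cough, Fatigue, Sepsis}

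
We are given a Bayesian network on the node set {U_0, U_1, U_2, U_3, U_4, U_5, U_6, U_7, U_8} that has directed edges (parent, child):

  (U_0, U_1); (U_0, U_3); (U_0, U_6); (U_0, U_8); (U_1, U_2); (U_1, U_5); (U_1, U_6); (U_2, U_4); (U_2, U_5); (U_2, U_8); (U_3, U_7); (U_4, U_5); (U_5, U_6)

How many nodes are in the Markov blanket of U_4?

The Markov blanket of a node is its parents, its children, and the other parents of its children.
U_4's parents: U_2.
Ch(U_4) = {U_5}.
Parents of each child, excluding U_4:
  U_5 also has parents U_1, U_2.
MB(U_4) = {U_1, U_2, U_5}, which has 3 nodes.

3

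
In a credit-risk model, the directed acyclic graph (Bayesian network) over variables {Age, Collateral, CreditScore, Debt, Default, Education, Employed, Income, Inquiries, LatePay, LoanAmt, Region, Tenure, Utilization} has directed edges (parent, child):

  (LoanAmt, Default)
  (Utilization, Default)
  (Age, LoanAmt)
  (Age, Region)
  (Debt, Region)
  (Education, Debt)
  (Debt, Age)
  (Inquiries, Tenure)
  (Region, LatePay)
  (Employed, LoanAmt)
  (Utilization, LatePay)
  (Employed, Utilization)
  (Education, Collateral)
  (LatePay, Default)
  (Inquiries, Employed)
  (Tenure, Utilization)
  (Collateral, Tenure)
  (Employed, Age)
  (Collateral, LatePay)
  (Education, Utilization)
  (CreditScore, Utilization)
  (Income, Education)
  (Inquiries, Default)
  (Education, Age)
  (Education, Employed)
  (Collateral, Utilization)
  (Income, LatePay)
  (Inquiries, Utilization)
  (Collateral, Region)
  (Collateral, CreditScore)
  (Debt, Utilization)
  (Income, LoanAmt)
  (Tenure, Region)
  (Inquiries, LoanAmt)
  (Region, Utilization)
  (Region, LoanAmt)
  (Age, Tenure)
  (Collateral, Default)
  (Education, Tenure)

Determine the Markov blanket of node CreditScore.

A node's Markov blanket = Pa ∪ Ch ∪ (parents of Ch other than the node itself).
Pa(CreditScore) = {Collateral}.
Ch(CreditScore) = {Utilization}.
For each child, the remaining parents (spouses of CreditScore):
  Utilization also has parents Collateral, Debt, Education, Employed, Inquiries, Region, Tenure.
So the Markov blanket of CreditScore is {Collateral, Debt, Education, Employed, Inquiries, Region, Tenure, Utilization}.

{Collateral, Debt, Education, Employed, Inquiries, Region, Tenure, Utilization}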